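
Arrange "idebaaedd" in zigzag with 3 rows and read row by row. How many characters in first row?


Zigzag "idebaaedd" into 3 rows:
Placing characters:
  'i' => row 0
  'd' => row 1
  'e' => row 2
  'b' => row 1
  'a' => row 0
  'a' => row 1
  'e' => row 2
  'd' => row 1
  'd' => row 0
Rows:
  Row 0: "iad"
  Row 1: "dbad"
  Row 2: "ee"
First row length: 3

3


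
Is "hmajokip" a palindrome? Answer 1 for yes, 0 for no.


Input: hmajokip
Reversed: pikojamh
  Compare pos 0 ('h') with pos 7 ('p'): MISMATCH
  Compare pos 1 ('m') with pos 6 ('i'): MISMATCH
  Compare pos 2 ('a') with pos 5 ('k'): MISMATCH
  Compare pos 3 ('j') with pos 4 ('o'): MISMATCH
Result: not a palindrome

0


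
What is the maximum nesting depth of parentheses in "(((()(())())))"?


Input: "(((()(())())))"
Tracking depth:
  Position 0 '(': depth becomes 1
  Position 1 '(': depth becomes 2
  Position 2 '(': depth becomes 3
  Position 3 '(': depth becomes 4
  Position 4 ')': depth becomes 3
  Position 5 '(': depth becomes 4
  Position 6 '(': depth becomes 5
  Position 7 ')': depth becomes 4
  Position 8 ')': depth becomes 3
  Position 9 '(': depth becomes 4
  Position 10 ')': depth becomes 3
  Position 11 ')': depth becomes 2
  Position 12 ')': depth becomes 1
  Position 13 ')': depth becomes 0
Maximum depth reached: 5

5


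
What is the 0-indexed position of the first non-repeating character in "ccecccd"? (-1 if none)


Input: ccecccd
Character frequencies:
  'c': 5
  'd': 1
  'e': 1
Scanning left to right for freq == 1:
  Position 0 ('c'): freq=5, skip
  Position 1 ('c'): freq=5, skip
  Position 2 ('e'): unique! => answer = 2

2


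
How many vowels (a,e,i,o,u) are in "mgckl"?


Input: mgckl
Checking each character:
  'm' at position 0: consonant
  'g' at position 1: consonant
  'c' at position 2: consonant
  'k' at position 3: consonant
  'l' at position 4: consonant
Total vowels: 0

0


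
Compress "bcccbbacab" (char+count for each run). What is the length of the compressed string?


Input: bcccbbacab
Runs:
  'b' x 1 => "b1"
  'c' x 3 => "c3"
  'b' x 2 => "b2"
  'a' x 1 => "a1"
  'c' x 1 => "c1"
  'a' x 1 => "a1"
  'b' x 1 => "b1"
Compressed: "b1c3b2a1c1a1b1"
Compressed length: 14

14


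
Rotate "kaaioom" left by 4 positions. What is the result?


Input: "kaaioom", rotate left by 4
First 4 characters: "kaai"
Remaining characters: "oom"
Concatenate remaining + first: "oom" + "kaai" = "oomkaai"

oomkaai


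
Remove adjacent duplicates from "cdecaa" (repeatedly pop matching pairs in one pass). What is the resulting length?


Input: cdecaa
Stack-based adjacent duplicate removal:
  Read 'c': push. Stack: c
  Read 'd': push. Stack: cd
  Read 'e': push. Stack: cde
  Read 'c': push. Stack: cdec
  Read 'a': push. Stack: cdeca
  Read 'a': matches stack top 'a' => pop. Stack: cdec
Final stack: "cdec" (length 4)

4


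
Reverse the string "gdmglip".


Input: gdmglip
Reading characters right to left:
  Position 6: 'p'
  Position 5: 'i'
  Position 4: 'l'
  Position 3: 'g'
  Position 2: 'm'
  Position 1: 'd'
  Position 0: 'g'
Reversed: pilgmdg

pilgmdg


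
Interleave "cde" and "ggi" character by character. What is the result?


Interleaving "cde" and "ggi":
  Position 0: 'c' from first, 'g' from second => "cg"
  Position 1: 'd' from first, 'g' from second => "dg"
  Position 2: 'e' from first, 'i' from second => "ei"
Result: cgdgei

cgdgei


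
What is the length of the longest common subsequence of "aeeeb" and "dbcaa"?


LCS of "aeeeb" and "dbcaa"
DP table:
           d    b    c    a    a
      0    0    0    0    0    0
  a   0    0    0    0    1    1
  e   0    0    0    0    1    1
  e   0    0    0    0    1    1
  e   0    0    0    0    1    1
  b   0    0    1    1    1    1
LCS length = dp[5][5] = 1

1


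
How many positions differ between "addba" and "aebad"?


Comparing "addba" and "aebad" position by position:
  Position 0: 'a' vs 'a' => same
  Position 1: 'd' vs 'e' => DIFFER
  Position 2: 'd' vs 'b' => DIFFER
  Position 3: 'b' vs 'a' => DIFFER
  Position 4: 'a' vs 'd' => DIFFER
Positions that differ: 4

4


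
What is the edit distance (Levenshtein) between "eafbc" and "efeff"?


Computing edit distance: "eafbc" -> "efeff"
DP table:
           e    f    e    f    f
      0    1    2    3    4    5
  e   1    0    1    2    3    4
  a   2    1    1    2    3    4
  f   3    2    1    2    2    3
  b   4    3    2    2    3    3
  c   5    4    3    3    3    4
Edit distance = dp[5][5] = 4

4


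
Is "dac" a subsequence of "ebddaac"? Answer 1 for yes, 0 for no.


Check if "dac" is a subsequence of "ebddaac"
Greedy scan:
  Position 0 ('e'): no match needed
  Position 1 ('b'): no match needed
  Position 2 ('d'): matches sub[0] = 'd'
  Position 3 ('d'): no match needed
  Position 4 ('a'): matches sub[1] = 'a'
  Position 5 ('a'): no match needed
  Position 6 ('c'): matches sub[2] = 'c'
All 3 characters matched => is a subsequence

1


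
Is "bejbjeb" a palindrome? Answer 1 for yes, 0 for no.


Input: bejbjeb
Reversed: bejbjeb
  Compare pos 0 ('b') with pos 6 ('b'): match
  Compare pos 1 ('e') with pos 5 ('e'): match
  Compare pos 2 ('j') with pos 4 ('j'): match
Result: palindrome

1


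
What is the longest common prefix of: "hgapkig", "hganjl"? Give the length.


Words: hgapkig, hganjl
  Position 0: all 'h' => match
  Position 1: all 'g' => match
  Position 2: all 'a' => match
  Position 3: ('p', 'n') => mismatch, stop
LCP = "hga" (length 3)

3


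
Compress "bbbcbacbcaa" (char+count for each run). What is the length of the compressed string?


Input: bbbcbacbcaa
Runs:
  'b' x 3 => "b3"
  'c' x 1 => "c1"
  'b' x 1 => "b1"
  'a' x 1 => "a1"
  'c' x 1 => "c1"
  'b' x 1 => "b1"
  'c' x 1 => "c1"
  'a' x 2 => "a2"
Compressed: "b3c1b1a1c1b1c1a2"
Compressed length: 16

16


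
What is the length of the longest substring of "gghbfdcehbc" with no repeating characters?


Input: "gghbfdcehbc"
Sliding window (track last position of each char):
  Position 0 ('g'): window [0,0] length 1 -- new best
  Position 1 ('g'): repeat (last at 0), move window start to 1
  Position 1 ('g'): window [1,1] length 1
  Position 2 ('h'): window [1,2] length 2 -- new best
  Position 3 ('b'): window [1,3] length 3 -- new best
  Position 4 ('f'): window [1,4] length 4 -- new best
  Position 5 ('d'): window [1,5] length 5 -- new best
  Position 6 ('c'): window [1,6] length 6 -- new best
  Position 7 ('e'): window [1,7] length 7 -- new best
  Position 8 ('h'): repeat (last at 2), move window start to 3
  Position 8 ('h'): window [3,8] length 6
  Position 9 ('b'): repeat (last at 3), move window start to 4
  Position 9 ('b'): window [4,9] length 6
  Position 10 ('c'): repeat (last at 6), move window start to 7
  Position 10 ('c'): window [7,10] length 4
Longest substring with no repeats: "ghbfdce" with length 7

7


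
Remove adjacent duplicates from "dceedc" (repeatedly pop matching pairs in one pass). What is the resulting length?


Input: dceedc
Stack-based adjacent duplicate removal:
  Read 'd': push. Stack: d
  Read 'c': push. Stack: dc
  Read 'e': push. Stack: dce
  Read 'e': matches stack top 'e' => pop. Stack: dc
  Read 'd': push. Stack: dcd
  Read 'c': push. Stack: dcdc
Final stack: "dcdc" (length 4)

4


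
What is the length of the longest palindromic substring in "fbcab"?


Input: "fbcab"
Checking substrings for palindromes:
  No multi-char palindromic substrings found
Longest palindromic substring: "f" with length 1

1


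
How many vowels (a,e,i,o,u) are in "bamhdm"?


Input: bamhdm
Checking each character:
  'b' at position 0: consonant
  'a' at position 1: vowel (running total: 1)
  'm' at position 2: consonant
  'h' at position 3: consonant
  'd' at position 4: consonant
  'm' at position 5: consonant
Total vowels: 1

1


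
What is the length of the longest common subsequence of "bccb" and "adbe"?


LCS of "bccb" and "adbe"
DP table:
           a    d    b    e
      0    0    0    0    0
  b   0    0    0    1    1
  c   0    0    0    1    1
  c   0    0    0    1    1
  b   0    0    0    1    1
LCS length = dp[4][4] = 1

1


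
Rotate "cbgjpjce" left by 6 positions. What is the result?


Input: "cbgjpjce", rotate left by 6
First 6 characters: "cbgjpj"
Remaining characters: "ce"
Concatenate remaining + first: "ce" + "cbgjpj" = "cecbgjpj"

cecbgjpj


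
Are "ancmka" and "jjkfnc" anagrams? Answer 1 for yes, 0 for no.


Strings: "ancmka", "jjkfnc"
Sorted first:  aackmn
Sorted second: cfjjkn
Differ at position 0: 'a' vs 'c' => not anagrams

0


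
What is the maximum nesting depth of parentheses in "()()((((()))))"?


Input: "()()((((()))))"
Tracking depth:
  Position 0 '(': depth becomes 1
  Position 1 ')': depth becomes 0
  Position 2 '(': depth becomes 1
  Position 3 ')': depth becomes 0
  Position 4 '(': depth becomes 1
  Position 5 '(': depth becomes 2
  Position 6 '(': depth becomes 3
  Position 7 '(': depth becomes 4
  Position 8 '(': depth becomes 5
  Position 9 ')': depth becomes 4
  Position 10 ')': depth becomes 3
  Position 11 ')': depth becomes 2
  Position 12 ')': depth becomes 1
  Position 13 ')': depth becomes 0
Maximum depth reached: 5

5


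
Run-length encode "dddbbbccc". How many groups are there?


Input: dddbbbccc
Scanning for consecutive runs:
  Group 1: 'd' x 3 (positions 0-2)
  Group 2: 'b' x 3 (positions 3-5)
  Group 3: 'c' x 3 (positions 6-8)
Total groups: 3

3


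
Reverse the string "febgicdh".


Input: febgicdh
Reading characters right to left:
  Position 7: 'h'
  Position 6: 'd'
  Position 5: 'c'
  Position 4: 'i'
  Position 3: 'g'
  Position 2: 'b'
  Position 1: 'e'
  Position 0: 'f'
Reversed: hdcigbef

hdcigbef


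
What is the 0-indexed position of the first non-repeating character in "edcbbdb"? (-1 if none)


Input: edcbbdb
Character frequencies:
  'b': 3
  'c': 1
  'd': 2
  'e': 1
Scanning left to right for freq == 1:
  Position 0 ('e'): unique! => answer = 0

0


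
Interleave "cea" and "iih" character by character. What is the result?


Interleaving "cea" and "iih":
  Position 0: 'c' from first, 'i' from second => "ci"
  Position 1: 'e' from first, 'i' from second => "ei"
  Position 2: 'a' from first, 'h' from second => "ah"
Result: cieiah

cieiah


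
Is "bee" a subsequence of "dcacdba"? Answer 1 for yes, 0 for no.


Check if "bee" is a subsequence of "dcacdba"
Greedy scan:
  Position 0 ('d'): no match needed
  Position 1 ('c'): no match needed
  Position 2 ('a'): no match needed
  Position 3 ('c'): no match needed
  Position 4 ('d'): no match needed
  Position 5 ('b'): matches sub[0] = 'b'
  Position 6 ('a'): no match needed
Only matched 1/3 characters => not a subsequence

0


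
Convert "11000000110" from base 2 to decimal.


Input: "11000000110" in base 2
Positional expansion:
  Digit '1' (value 1) x 2^10 = 1024
  Digit '1' (value 1) x 2^9 = 512
  Digit '0' (value 0) x 2^8 = 0
  Digit '0' (value 0) x 2^7 = 0
  Digit '0' (value 0) x 2^6 = 0
  Digit '0' (value 0) x 2^5 = 0
  Digit '0' (value 0) x 2^4 = 0
  Digit '0' (value 0) x 2^3 = 0
  Digit '1' (value 1) x 2^2 = 4
  Digit '1' (value 1) x 2^1 = 2
  Digit '0' (value 0) x 2^0 = 0
Sum = 1542

1542


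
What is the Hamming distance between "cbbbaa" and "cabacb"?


Comparing "cbbbaa" and "cabacb" position by position:
  Position 0: 'c' vs 'c' => same
  Position 1: 'b' vs 'a' => differ
  Position 2: 'b' vs 'b' => same
  Position 3: 'b' vs 'a' => differ
  Position 4: 'a' vs 'c' => differ
  Position 5: 'a' vs 'b' => differ
Total differences (Hamming distance): 4

4


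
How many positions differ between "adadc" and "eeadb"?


Comparing "adadc" and "eeadb" position by position:
  Position 0: 'a' vs 'e' => DIFFER
  Position 1: 'd' vs 'e' => DIFFER
  Position 2: 'a' vs 'a' => same
  Position 3: 'd' vs 'd' => same
  Position 4: 'c' vs 'b' => DIFFER
Positions that differ: 3

3


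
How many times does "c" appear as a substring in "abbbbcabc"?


Searching for "c" in "abbbbcabc"
Scanning each position:
  Position 0: "a" => no
  Position 1: "b" => no
  Position 2: "b" => no
  Position 3: "b" => no
  Position 4: "b" => no
  Position 5: "c" => MATCH
  Position 6: "a" => no
  Position 7: "b" => no
  Position 8: "c" => MATCH
Total occurrences: 2

2


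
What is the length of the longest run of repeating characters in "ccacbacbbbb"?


Input: "ccacbacbbbb"
Scanning for longest run:
  Position 1 ('c'): continues run of 'c', length=2
  Position 2 ('a'): new char, reset run to 1
  Position 3 ('c'): new char, reset run to 1
  Position 4 ('b'): new char, reset run to 1
  Position 5 ('a'): new char, reset run to 1
  Position 6 ('c'): new char, reset run to 1
  Position 7 ('b'): new char, reset run to 1
  Position 8 ('b'): continues run of 'b', length=2
  Position 9 ('b'): continues run of 'b', length=3
  Position 10 ('b'): continues run of 'b', length=4
Longest run: 'b' with length 4

4


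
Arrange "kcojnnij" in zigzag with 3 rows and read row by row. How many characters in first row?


Zigzag "kcojnnij" into 3 rows:
Placing characters:
  'k' => row 0
  'c' => row 1
  'o' => row 2
  'j' => row 1
  'n' => row 0
  'n' => row 1
  'i' => row 2
  'j' => row 1
Rows:
  Row 0: "kn"
  Row 1: "cjnj"
  Row 2: "oi"
First row length: 2

2


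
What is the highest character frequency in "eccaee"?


Input: eccaee
Character counts:
  'a': 1
  'c': 2
  'e': 3
Maximum frequency: 3

3


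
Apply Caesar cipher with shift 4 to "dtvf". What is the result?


Caesar cipher: shift "dtvf" by 4
  'd' (pos 3) + 4 = pos 7 = 'h'
  't' (pos 19) + 4 = pos 23 = 'x'
  'v' (pos 21) + 4 = pos 25 = 'z'
  'f' (pos 5) + 4 = pos 9 = 'j'
Result: hxzj

hxzj


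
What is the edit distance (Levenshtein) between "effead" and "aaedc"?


Computing edit distance: "effead" -> "aaedc"
DP table:
           a    a    e    d    c
      0    1    2    3    4    5
  e   1    1    2    2    3    4
  f   2    2    2    3    3    4
  f   3    3    3    3    4    4
  e   4    4    4    3    4    5
  a   5    4    4    4    4    5
  d   6    5    5    5    4    5
Edit distance = dp[6][5] = 5

5


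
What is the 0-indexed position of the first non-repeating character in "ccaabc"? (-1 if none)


Input: ccaabc
Character frequencies:
  'a': 2
  'b': 1
  'c': 3
Scanning left to right for freq == 1:
  Position 0 ('c'): freq=3, skip
  Position 1 ('c'): freq=3, skip
  Position 2 ('a'): freq=2, skip
  Position 3 ('a'): freq=2, skip
  Position 4 ('b'): unique! => answer = 4

4


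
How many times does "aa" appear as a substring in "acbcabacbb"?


Searching for "aa" in "acbcabacbb"
Scanning each position:
  Position 0: "ac" => no
  Position 1: "cb" => no
  Position 2: "bc" => no
  Position 3: "ca" => no
  Position 4: "ab" => no
  Position 5: "ba" => no
  Position 6: "ac" => no
  Position 7: "cb" => no
  Position 8: "bb" => no
Total occurrences: 0

0


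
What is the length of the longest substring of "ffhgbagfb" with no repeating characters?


Input: "ffhgbagfb"
Sliding window (track last position of each char):
  Position 0 ('f'): window [0,0] length 1 -- new best
  Position 1 ('f'): repeat (last at 0), move window start to 1
  Position 1 ('f'): window [1,1] length 1
  Position 2 ('h'): window [1,2] length 2 -- new best
  Position 3 ('g'): window [1,3] length 3 -- new best
  Position 4 ('b'): window [1,4] length 4 -- new best
  Position 5 ('a'): window [1,5] length 5 -- new best
  Position 6 ('g'): repeat (last at 3), move window start to 4
  Position 6 ('g'): window [4,6] length 3
  Position 7 ('f'): window [4,7] length 4
  Position 8 ('b'): repeat (last at 4), move window start to 5
  Position 8 ('b'): window [5,8] length 4
Longest substring with no repeats: "fhgba" with length 5

5


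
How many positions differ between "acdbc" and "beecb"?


Comparing "acdbc" and "beecb" position by position:
  Position 0: 'a' vs 'b' => DIFFER
  Position 1: 'c' vs 'e' => DIFFER
  Position 2: 'd' vs 'e' => DIFFER
  Position 3: 'b' vs 'c' => DIFFER
  Position 4: 'c' vs 'b' => DIFFER
Positions that differ: 5

5


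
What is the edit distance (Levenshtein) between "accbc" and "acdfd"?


Computing edit distance: "accbc" -> "acdfd"
DP table:
           a    c    d    f    d
      0    1    2    3    4    5
  a   1    0    1    2    3    4
  c   2    1    0    1    2    3
  c   3    2    1    1    2    3
  b   4    3    2    2    2    3
  c   5    4    3    3    3    3
Edit distance = dp[5][5] = 3

3


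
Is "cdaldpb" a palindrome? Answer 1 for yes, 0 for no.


Input: cdaldpb
Reversed: bpdladc
  Compare pos 0 ('c') with pos 6 ('b'): MISMATCH
  Compare pos 1 ('d') with pos 5 ('p'): MISMATCH
  Compare pos 2 ('a') with pos 4 ('d'): MISMATCH
Result: not a palindrome

0


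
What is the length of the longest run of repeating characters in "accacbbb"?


Input: "accacbbb"
Scanning for longest run:
  Position 1 ('c'): new char, reset run to 1
  Position 2 ('c'): continues run of 'c', length=2
  Position 3 ('a'): new char, reset run to 1
  Position 4 ('c'): new char, reset run to 1
  Position 5 ('b'): new char, reset run to 1
  Position 6 ('b'): continues run of 'b', length=2
  Position 7 ('b'): continues run of 'b', length=3
Longest run: 'b' with length 3

3


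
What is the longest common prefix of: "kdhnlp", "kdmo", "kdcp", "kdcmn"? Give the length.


Words: kdhnlp, kdmo, kdcp, kdcmn
  Position 0: all 'k' => match
  Position 1: all 'd' => match
  Position 2: ('h', 'm', 'c', 'c') => mismatch, stop
LCP = "kd" (length 2)

2


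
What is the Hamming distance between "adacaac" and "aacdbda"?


Comparing "adacaac" and "aacdbda" position by position:
  Position 0: 'a' vs 'a' => same
  Position 1: 'd' vs 'a' => differ
  Position 2: 'a' vs 'c' => differ
  Position 3: 'c' vs 'd' => differ
  Position 4: 'a' vs 'b' => differ
  Position 5: 'a' vs 'd' => differ
  Position 6: 'c' vs 'a' => differ
Total differences (Hamming distance): 6

6


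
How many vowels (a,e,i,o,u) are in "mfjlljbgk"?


Input: mfjlljbgk
Checking each character:
  'm' at position 0: consonant
  'f' at position 1: consonant
  'j' at position 2: consonant
  'l' at position 3: consonant
  'l' at position 4: consonant
  'j' at position 5: consonant
  'b' at position 6: consonant
  'g' at position 7: consonant
  'k' at position 8: consonant
Total vowels: 0

0


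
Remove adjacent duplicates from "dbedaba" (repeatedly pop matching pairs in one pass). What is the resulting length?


Input: dbedaba
Stack-based adjacent duplicate removal:
  Read 'd': push. Stack: d
  Read 'b': push. Stack: db
  Read 'e': push. Stack: dbe
  Read 'd': push. Stack: dbed
  Read 'a': push. Stack: dbeda
  Read 'b': push. Stack: dbedab
  Read 'a': push. Stack: dbedaba
Final stack: "dbedaba" (length 7)

7


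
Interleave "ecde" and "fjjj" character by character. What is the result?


Interleaving "ecde" and "fjjj":
  Position 0: 'e' from first, 'f' from second => "ef"
  Position 1: 'c' from first, 'j' from second => "cj"
  Position 2: 'd' from first, 'j' from second => "dj"
  Position 3: 'e' from first, 'j' from second => "ej"
Result: efcjdjej

efcjdjej


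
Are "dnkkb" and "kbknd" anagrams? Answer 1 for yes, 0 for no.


Strings: "dnkkb", "kbknd"
Sorted first:  bdkkn
Sorted second: bdkkn
Sorted forms match => anagrams

1


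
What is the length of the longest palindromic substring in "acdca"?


Input: "acdca"
Checking substrings for palindromes:
  [0:5] "acdca" (len 5) => palindrome
  [1:4] "cdc" (len 3) => palindrome
Longest palindromic substring: "acdca" with length 5

5


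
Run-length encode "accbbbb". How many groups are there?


Input: accbbbb
Scanning for consecutive runs:
  Group 1: 'a' x 1 (positions 0-0)
  Group 2: 'c' x 2 (positions 1-2)
  Group 3: 'b' x 4 (positions 3-6)
Total groups: 3

3


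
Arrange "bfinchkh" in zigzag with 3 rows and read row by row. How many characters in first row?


Zigzag "bfinchkh" into 3 rows:
Placing characters:
  'b' => row 0
  'f' => row 1
  'i' => row 2
  'n' => row 1
  'c' => row 0
  'h' => row 1
  'k' => row 2
  'h' => row 1
Rows:
  Row 0: "bc"
  Row 1: "fnhh"
  Row 2: "ik"
First row length: 2

2


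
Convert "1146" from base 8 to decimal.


Input: "1146" in base 8
Positional expansion:
  Digit '1' (value 1) x 8^3 = 512
  Digit '1' (value 1) x 8^2 = 64
  Digit '4' (value 4) x 8^1 = 32
  Digit '6' (value 6) x 8^0 = 6
Sum = 614

614


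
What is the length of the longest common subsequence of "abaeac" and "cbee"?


LCS of "abaeac" and "cbee"
DP table:
           c    b    e    e
      0    0    0    0    0
  a   0    0    0    0    0
  b   0    0    1    1    1
  a   0    0    1    1    1
  e   0    0    1    2    2
  a   0    0    1    2    2
  c   0    1    1    2    2
LCS length = dp[6][4] = 2

2


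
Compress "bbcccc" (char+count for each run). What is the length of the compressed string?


Input: bbcccc
Runs:
  'b' x 2 => "b2"
  'c' x 4 => "c4"
Compressed: "b2c4"
Compressed length: 4

4


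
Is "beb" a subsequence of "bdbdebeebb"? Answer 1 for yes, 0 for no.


Check if "beb" is a subsequence of "bdbdebeebb"
Greedy scan:
  Position 0 ('b'): matches sub[0] = 'b'
  Position 1 ('d'): no match needed
  Position 2 ('b'): no match needed
  Position 3 ('d'): no match needed
  Position 4 ('e'): matches sub[1] = 'e'
  Position 5 ('b'): matches sub[2] = 'b'
  Position 6 ('e'): no match needed
  Position 7 ('e'): no match needed
  Position 8 ('b'): no match needed
  Position 9 ('b'): no match needed
All 3 characters matched => is a subsequence

1


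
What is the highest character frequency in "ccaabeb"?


Input: ccaabeb
Character counts:
  'a': 2
  'b': 2
  'c': 2
  'e': 1
Maximum frequency: 2

2


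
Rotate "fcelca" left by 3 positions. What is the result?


Input: "fcelca", rotate left by 3
First 3 characters: "fce"
Remaining characters: "lca"
Concatenate remaining + first: "lca" + "fce" = "lcafce"

lcafce


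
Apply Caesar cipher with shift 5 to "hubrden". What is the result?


Caesar cipher: shift "hubrden" by 5
  'h' (pos 7) + 5 = pos 12 = 'm'
  'u' (pos 20) + 5 = pos 25 = 'z'
  'b' (pos 1) + 5 = pos 6 = 'g'
  'r' (pos 17) + 5 = pos 22 = 'w'
  'd' (pos 3) + 5 = pos 8 = 'i'
  'e' (pos 4) + 5 = pos 9 = 'j'
  'n' (pos 13) + 5 = pos 18 = 's'
Result: mzgwijs

mzgwijs


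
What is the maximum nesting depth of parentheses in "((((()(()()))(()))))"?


Input: "((((()(()()))(()))))"
Tracking depth:
  Position 0 '(': depth becomes 1
  Position 1 '(': depth becomes 2
  Position 2 '(': depth becomes 3
  Position 3 '(': depth becomes 4
  Position 4 '(': depth becomes 5
  Position 5 ')': depth becomes 4
  Position 6 '(': depth becomes 5
  Position 7 '(': depth becomes 6
  Position 8 ')': depth becomes 5
  Position 9 '(': depth becomes 6
  Position 10 ')': depth becomes 5
  Position 11 ')': depth becomes 4
  Position 12 ')': depth becomes 3
  Position 13 '(': depth becomes 4
  Position 14 '(': depth becomes 5
  Position 15 ')': depth becomes 4
  Position 16 ')': depth becomes 3
  Position 17 ')': depth becomes 2
  Position 18 ')': depth becomes 1
  Position 19 ')': depth becomes 0
Maximum depth reached: 6

6


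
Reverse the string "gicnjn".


Input: gicnjn
Reading characters right to left:
  Position 5: 'n'
  Position 4: 'j'
  Position 3: 'n'
  Position 2: 'c'
  Position 1: 'i'
  Position 0: 'g'
Reversed: njncig

njncig


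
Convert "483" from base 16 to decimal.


Input: "483" in base 16
Positional expansion:
  Digit '4' (value 4) x 16^2 = 1024
  Digit '8' (value 8) x 16^1 = 128
  Digit '3' (value 3) x 16^0 = 3
Sum = 1155

1155


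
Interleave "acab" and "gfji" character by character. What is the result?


Interleaving "acab" and "gfji":
  Position 0: 'a' from first, 'g' from second => "ag"
  Position 1: 'c' from first, 'f' from second => "cf"
  Position 2: 'a' from first, 'j' from second => "aj"
  Position 3: 'b' from first, 'i' from second => "bi"
Result: agcfajbi

agcfajbi


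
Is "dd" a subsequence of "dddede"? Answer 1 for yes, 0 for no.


Check if "dd" is a subsequence of "dddede"
Greedy scan:
  Position 0 ('d'): matches sub[0] = 'd'
  Position 1 ('d'): matches sub[1] = 'd'
  Position 2 ('d'): no match needed
  Position 3 ('e'): no match needed
  Position 4 ('d'): no match needed
  Position 5 ('e'): no match needed
All 2 characters matched => is a subsequence

1


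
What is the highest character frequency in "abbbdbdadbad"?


Input: abbbdbdadbad
Character counts:
  'a': 3
  'b': 5
  'd': 4
Maximum frequency: 5

5


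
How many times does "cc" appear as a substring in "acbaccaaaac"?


Searching for "cc" in "acbaccaaaac"
Scanning each position:
  Position 0: "ac" => no
  Position 1: "cb" => no
  Position 2: "ba" => no
  Position 3: "ac" => no
  Position 4: "cc" => MATCH
  Position 5: "ca" => no
  Position 6: "aa" => no
  Position 7: "aa" => no
  Position 8: "aa" => no
  Position 9: "ac" => no
Total occurrences: 1

1


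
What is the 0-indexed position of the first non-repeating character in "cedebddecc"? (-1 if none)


Input: cedebddecc
Character frequencies:
  'b': 1
  'c': 3
  'd': 3
  'e': 3
Scanning left to right for freq == 1:
  Position 0 ('c'): freq=3, skip
  Position 1 ('e'): freq=3, skip
  Position 2 ('d'): freq=3, skip
  Position 3 ('e'): freq=3, skip
  Position 4 ('b'): unique! => answer = 4

4


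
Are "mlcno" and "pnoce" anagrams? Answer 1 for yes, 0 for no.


Strings: "mlcno", "pnoce"
Sorted first:  clmno
Sorted second: cenop
Differ at position 1: 'l' vs 'e' => not anagrams

0


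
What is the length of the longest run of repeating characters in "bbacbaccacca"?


Input: "bbacbaccacca"
Scanning for longest run:
  Position 1 ('b'): continues run of 'b', length=2
  Position 2 ('a'): new char, reset run to 1
  Position 3 ('c'): new char, reset run to 1
  Position 4 ('b'): new char, reset run to 1
  Position 5 ('a'): new char, reset run to 1
  Position 6 ('c'): new char, reset run to 1
  Position 7 ('c'): continues run of 'c', length=2
  Position 8 ('a'): new char, reset run to 1
  Position 9 ('c'): new char, reset run to 1
  Position 10 ('c'): continues run of 'c', length=2
  Position 11 ('a'): new char, reset run to 1
Longest run: 'b' with length 2

2


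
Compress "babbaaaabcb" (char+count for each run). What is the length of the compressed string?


Input: babbaaaabcb
Runs:
  'b' x 1 => "b1"
  'a' x 1 => "a1"
  'b' x 2 => "b2"
  'a' x 4 => "a4"
  'b' x 1 => "b1"
  'c' x 1 => "c1"
  'b' x 1 => "b1"
Compressed: "b1a1b2a4b1c1b1"
Compressed length: 14

14


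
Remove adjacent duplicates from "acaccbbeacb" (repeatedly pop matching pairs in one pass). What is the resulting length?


Input: acaccbbeacb
Stack-based adjacent duplicate removal:
  Read 'a': push. Stack: a
  Read 'c': push. Stack: ac
  Read 'a': push. Stack: aca
  Read 'c': push. Stack: acac
  Read 'c': matches stack top 'c' => pop. Stack: aca
  Read 'b': push. Stack: acab
  Read 'b': matches stack top 'b' => pop. Stack: aca
  Read 'e': push. Stack: acae
  Read 'a': push. Stack: acaea
  Read 'c': push. Stack: acaeac
  Read 'b': push. Stack: acaeacb
Final stack: "acaeacb" (length 7)

7


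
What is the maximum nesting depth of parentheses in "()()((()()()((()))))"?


Input: "()()((()()()((()))))"
Tracking depth:
  Position 0 '(': depth becomes 1
  Position 1 ')': depth becomes 0
  Position 2 '(': depth becomes 1
  Position 3 ')': depth becomes 0
  Position 4 '(': depth becomes 1
  Position 5 '(': depth becomes 2
  Position 6 '(': depth becomes 3
  Position 7 ')': depth becomes 2
  Position 8 '(': depth becomes 3
  Position 9 ')': depth becomes 2
  Position 10 '(': depth becomes 3
  Position 11 ')': depth becomes 2
  Position 12 '(': depth becomes 3
  Position 13 '(': depth becomes 4
  Position 14 '(': depth becomes 5
  Position 15 ')': depth becomes 4
  Position 16 ')': depth becomes 3
  Position 17 ')': depth becomes 2
  Position 18 ')': depth becomes 1
  Position 19 ')': depth becomes 0
Maximum depth reached: 5

5


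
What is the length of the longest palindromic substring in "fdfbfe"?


Input: "fdfbfe"
Checking substrings for palindromes:
  [0:3] "fdf" (len 3) => palindrome
  [2:5] "fbf" (len 3) => palindrome
Longest palindromic substring: "fdf" with length 3

3


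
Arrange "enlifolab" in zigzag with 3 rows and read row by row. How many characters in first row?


Zigzag "enlifolab" into 3 rows:
Placing characters:
  'e' => row 0
  'n' => row 1
  'l' => row 2
  'i' => row 1
  'f' => row 0
  'o' => row 1
  'l' => row 2
  'a' => row 1
  'b' => row 0
Rows:
  Row 0: "efb"
  Row 1: "nioa"
  Row 2: "ll"
First row length: 3

3


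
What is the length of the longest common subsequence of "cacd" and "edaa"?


LCS of "cacd" and "edaa"
DP table:
           e    d    a    a
      0    0    0    0    0
  c   0    0    0    0    0
  a   0    0    0    1    1
  c   0    0    0    1    1
  d   0    0    1    1    1
LCS length = dp[4][4] = 1

1


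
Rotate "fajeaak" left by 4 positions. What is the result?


Input: "fajeaak", rotate left by 4
First 4 characters: "faje"
Remaining characters: "aak"
Concatenate remaining + first: "aak" + "faje" = "aakfaje"

aakfaje


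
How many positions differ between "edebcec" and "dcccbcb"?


Comparing "edebcec" and "dcccbcb" position by position:
  Position 0: 'e' vs 'd' => DIFFER
  Position 1: 'd' vs 'c' => DIFFER
  Position 2: 'e' vs 'c' => DIFFER
  Position 3: 'b' vs 'c' => DIFFER
  Position 4: 'c' vs 'b' => DIFFER
  Position 5: 'e' vs 'c' => DIFFER
  Position 6: 'c' vs 'b' => DIFFER
Positions that differ: 7

7


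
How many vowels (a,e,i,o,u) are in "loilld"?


Input: loilld
Checking each character:
  'l' at position 0: consonant
  'o' at position 1: vowel (running total: 1)
  'i' at position 2: vowel (running total: 2)
  'l' at position 3: consonant
  'l' at position 4: consonant
  'd' at position 5: consonant
Total vowels: 2

2


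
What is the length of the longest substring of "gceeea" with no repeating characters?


Input: "gceeea"
Sliding window (track last position of each char):
  Position 0 ('g'): window [0,0] length 1 -- new best
  Position 1 ('c'): window [0,1] length 2 -- new best
  Position 2 ('e'): window [0,2] length 3 -- new best
  Position 3 ('e'): repeat (last at 2), move window start to 3
  Position 3 ('e'): window [3,3] length 1
  Position 4 ('e'): repeat (last at 3), move window start to 4
  Position 4 ('e'): window [4,4] length 1
  Position 5 ('a'): window [4,5] length 2
Longest substring with no repeats: "gce" with length 3

3


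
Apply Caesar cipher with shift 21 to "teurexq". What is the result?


Caesar cipher: shift "teurexq" by 21
  't' (pos 19) + 21 = pos 14 = 'o'
  'e' (pos 4) + 21 = pos 25 = 'z'
  'u' (pos 20) + 21 = pos 15 = 'p'
  'r' (pos 17) + 21 = pos 12 = 'm'
  'e' (pos 4) + 21 = pos 25 = 'z'
  'x' (pos 23) + 21 = pos 18 = 's'
  'q' (pos 16) + 21 = pos 11 = 'l'
Result: ozpmzsl

ozpmzsl


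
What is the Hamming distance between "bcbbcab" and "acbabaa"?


Comparing "bcbbcab" and "acbabaa" position by position:
  Position 0: 'b' vs 'a' => differ
  Position 1: 'c' vs 'c' => same
  Position 2: 'b' vs 'b' => same
  Position 3: 'b' vs 'a' => differ
  Position 4: 'c' vs 'b' => differ
  Position 5: 'a' vs 'a' => same
  Position 6: 'b' vs 'a' => differ
Total differences (Hamming distance): 4

4


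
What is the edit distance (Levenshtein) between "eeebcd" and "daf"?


Computing edit distance: "eeebcd" -> "daf"
DP table:
           d    a    f
      0    1    2    3
  e   1    1    2    3
  e   2    2    2    3
  e   3    3    3    3
  b   4    4    4    4
  c   5    5    5    5
  d   6    5    6    6
Edit distance = dp[6][3] = 6

6


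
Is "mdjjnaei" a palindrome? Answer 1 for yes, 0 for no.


Input: mdjjnaei
Reversed: ieanjjdm
  Compare pos 0 ('m') with pos 7 ('i'): MISMATCH
  Compare pos 1 ('d') with pos 6 ('e'): MISMATCH
  Compare pos 2 ('j') with pos 5 ('a'): MISMATCH
  Compare pos 3 ('j') with pos 4 ('n'): MISMATCH
Result: not a palindrome

0


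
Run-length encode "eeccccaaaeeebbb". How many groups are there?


Input: eeccccaaaeeebbb
Scanning for consecutive runs:
  Group 1: 'e' x 2 (positions 0-1)
  Group 2: 'c' x 4 (positions 2-5)
  Group 3: 'a' x 3 (positions 6-8)
  Group 4: 'e' x 3 (positions 9-11)
  Group 5: 'b' x 3 (positions 12-14)
Total groups: 5

5


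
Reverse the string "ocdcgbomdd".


Input: ocdcgbomdd
Reading characters right to left:
  Position 9: 'd'
  Position 8: 'd'
  Position 7: 'm'
  Position 6: 'o'
  Position 5: 'b'
  Position 4: 'g'
  Position 3: 'c'
  Position 2: 'd'
  Position 1: 'c'
  Position 0: 'o'
Reversed: ddmobgcdco

ddmobgcdco


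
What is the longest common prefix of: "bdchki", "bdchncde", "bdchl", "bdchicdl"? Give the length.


Words: bdchki, bdchncde, bdchl, bdchicdl
  Position 0: all 'b' => match
  Position 1: all 'd' => match
  Position 2: all 'c' => match
  Position 3: all 'h' => match
  Position 4: ('k', 'n', 'l', 'i') => mismatch, stop
LCP = "bdch" (length 4)

4


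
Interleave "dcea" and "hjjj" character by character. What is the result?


Interleaving "dcea" and "hjjj":
  Position 0: 'd' from first, 'h' from second => "dh"
  Position 1: 'c' from first, 'j' from second => "cj"
  Position 2: 'e' from first, 'j' from second => "ej"
  Position 3: 'a' from first, 'j' from second => "aj"
Result: dhcjejaj

dhcjejaj


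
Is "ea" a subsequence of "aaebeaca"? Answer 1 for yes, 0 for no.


Check if "ea" is a subsequence of "aaebeaca"
Greedy scan:
  Position 0 ('a'): no match needed
  Position 1 ('a'): no match needed
  Position 2 ('e'): matches sub[0] = 'e'
  Position 3 ('b'): no match needed
  Position 4 ('e'): no match needed
  Position 5 ('a'): matches sub[1] = 'a'
  Position 6 ('c'): no match needed
  Position 7 ('a'): no match needed
All 2 characters matched => is a subsequence

1


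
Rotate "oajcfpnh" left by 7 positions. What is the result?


Input: "oajcfpnh", rotate left by 7
First 7 characters: "oajcfpn"
Remaining characters: "h"
Concatenate remaining + first: "h" + "oajcfpn" = "hoajcfpn"

hoajcfpn


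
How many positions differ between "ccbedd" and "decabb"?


Comparing "ccbedd" and "decabb" position by position:
  Position 0: 'c' vs 'd' => DIFFER
  Position 1: 'c' vs 'e' => DIFFER
  Position 2: 'b' vs 'c' => DIFFER
  Position 3: 'e' vs 'a' => DIFFER
  Position 4: 'd' vs 'b' => DIFFER
  Position 5: 'd' vs 'b' => DIFFER
Positions that differ: 6

6


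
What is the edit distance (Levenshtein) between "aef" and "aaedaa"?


Computing edit distance: "aef" -> "aaedaa"
DP table:
           a    a    e    d    a    a
      0    1    2    3    4    5    6
  a   1    0    1    2    3    4    5
  e   2    1    1    1    2    3    4
  f   3    2    2    2    2    3    4
Edit distance = dp[3][6] = 4

4


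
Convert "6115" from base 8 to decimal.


Input: "6115" in base 8
Positional expansion:
  Digit '6' (value 6) x 8^3 = 3072
  Digit '1' (value 1) x 8^2 = 64
  Digit '1' (value 1) x 8^1 = 8
  Digit '5' (value 5) x 8^0 = 5
Sum = 3149

3149


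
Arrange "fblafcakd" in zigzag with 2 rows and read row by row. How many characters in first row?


Zigzag "fblafcakd" into 2 rows:
Placing characters:
  'f' => row 0
  'b' => row 1
  'l' => row 0
  'a' => row 1
  'f' => row 0
  'c' => row 1
  'a' => row 0
  'k' => row 1
  'd' => row 0
Rows:
  Row 0: "flfad"
  Row 1: "back"
First row length: 5

5


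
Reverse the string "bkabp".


Input: bkabp
Reading characters right to left:
  Position 4: 'p'
  Position 3: 'b'
  Position 2: 'a'
  Position 1: 'k'
  Position 0: 'b'
Reversed: pbakb

pbakb


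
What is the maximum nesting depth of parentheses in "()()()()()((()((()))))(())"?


Input: "()()()()()((()((()))))(())"
Tracking depth:
  Position 0 '(': depth becomes 1
  Position 1 ')': depth becomes 0
  Position 2 '(': depth becomes 1
  Position 3 ')': depth becomes 0
  Position 4 '(': depth becomes 1
  Position 5 ')': depth becomes 0
  Position 6 '(': depth becomes 1
  Position 7 ')': depth becomes 0
  Position 8 '(': depth becomes 1
  Position 9 ')': depth becomes 0
  Position 10 '(': depth becomes 1
  Position 11 '(': depth becomes 2
  Position 12 '(': depth becomes 3
  Position 13 ')': depth becomes 2
  Position 14 '(': depth becomes 3
  Position 15 '(': depth becomes 4
  Position 16 '(': depth becomes 5
  Position 17 ')': depth becomes 4
  Position 18 ')': depth becomes 3
  Position 19 ')': depth becomes 2
  Position 20 ')': depth becomes 1
  Position 21 ')': depth becomes 0
  Position 22 '(': depth becomes 1
  Position 23 '(': depth becomes 2
  Position 24 ')': depth becomes 1
  Position 25 ')': depth becomes 0
Maximum depth reached: 5

5


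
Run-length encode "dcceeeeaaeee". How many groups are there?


Input: dcceeeeaaeee
Scanning for consecutive runs:
  Group 1: 'd' x 1 (positions 0-0)
  Group 2: 'c' x 2 (positions 1-2)
  Group 3: 'e' x 4 (positions 3-6)
  Group 4: 'a' x 2 (positions 7-8)
  Group 5: 'e' x 3 (positions 9-11)
Total groups: 5

5


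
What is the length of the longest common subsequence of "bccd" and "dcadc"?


LCS of "bccd" and "dcadc"
DP table:
           d    c    a    d    c
      0    0    0    0    0    0
  b   0    0    0    0    0    0
  c   0    0    1    1    1    1
  c   0    0    1    1    1    2
  d   0    1    1    1    2    2
LCS length = dp[4][5] = 2

2


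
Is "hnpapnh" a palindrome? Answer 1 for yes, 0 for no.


Input: hnpapnh
Reversed: hnpapnh
  Compare pos 0 ('h') with pos 6 ('h'): match
  Compare pos 1 ('n') with pos 5 ('n'): match
  Compare pos 2 ('p') with pos 4 ('p'): match
Result: palindrome

1


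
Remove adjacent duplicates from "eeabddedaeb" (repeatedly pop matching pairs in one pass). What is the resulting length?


Input: eeabddedaeb
Stack-based adjacent duplicate removal:
  Read 'e': push. Stack: e
  Read 'e': matches stack top 'e' => pop. Stack: (empty)
  Read 'a': push. Stack: a
  Read 'b': push. Stack: ab
  Read 'd': push. Stack: abd
  Read 'd': matches stack top 'd' => pop. Stack: ab
  Read 'e': push. Stack: abe
  Read 'd': push. Stack: abed
  Read 'a': push. Stack: abeda
  Read 'e': push. Stack: abedae
  Read 'b': push. Stack: abedaeb
Final stack: "abedaeb" (length 7)

7


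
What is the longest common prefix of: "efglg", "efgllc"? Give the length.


Words: efglg, efgllc
  Position 0: all 'e' => match
  Position 1: all 'f' => match
  Position 2: all 'g' => match
  Position 3: all 'l' => match
  Position 4: ('g', 'l') => mismatch, stop
LCP = "efgl" (length 4)

4


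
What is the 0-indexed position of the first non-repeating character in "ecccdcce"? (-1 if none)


Input: ecccdcce
Character frequencies:
  'c': 5
  'd': 1
  'e': 2
Scanning left to right for freq == 1:
  Position 0 ('e'): freq=2, skip
  Position 1 ('c'): freq=5, skip
  Position 2 ('c'): freq=5, skip
  Position 3 ('c'): freq=5, skip
  Position 4 ('d'): unique! => answer = 4

4


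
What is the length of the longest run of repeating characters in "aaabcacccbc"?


Input: "aaabcacccbc"
Scanning for longest run:
  Position 1 ('a'): continues run of 'a', length=2
  Position 2 ('a'): continues run of 'a', length=3
  Position 3 ('b'): new char, reset run to 1
  Position 4 ('c'): new char, reset run to 1
  Position 5 ('a'): new char, reset run to 1
  Position 6 ('c'): new char, reset run to 1
  Position 7 ('c'): continues run of 'c', length=2
  Position 8 ('c'): continues run of 'c', length=3
  Position 9 ('b'): new char, reset run to 1
  Position 10 ('c'): new char, reset run to 1
Longest run: 'a' with length 3

3


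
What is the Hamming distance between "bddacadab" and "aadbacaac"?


Comparing "bddacadab" and "aadbacaac" position by position:
  Position 0: 'b' vs 'a' => differ
  Position 1: 'd' vs 'a' => differ
  Position 2: 'd' vs 'd' => same
  Position 3: 'a' vs 'b' => differ
  Position 4: 'c' vs 'a' => differ
  Position 5: 'a' vs 'c' => differ
  Position 6: 'd' vs 'a' => differ
  Position 7: 'a' vs 'a' => same
  Position 8: 'b' vs 'c' => differ
Total differences (Hamming distance): 7

7


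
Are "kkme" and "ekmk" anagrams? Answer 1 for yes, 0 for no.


Strings: "kkme", "ekmk"
Sorted first:  ekkm
Sorted second: ekkm
Sorted forms match => anagrams

1
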